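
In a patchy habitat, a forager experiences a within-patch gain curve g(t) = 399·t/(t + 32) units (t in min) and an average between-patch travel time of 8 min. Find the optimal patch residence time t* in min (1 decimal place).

16.0 min

Optimal t* satisfies g'(t*) = g(t*)/(T + t*).
g'(t) = 399·32/(t + 32)². Setting 399·32/(t+32)² = 399t/[(t+32)(8+t)] gives 32(8+t) = t(t+32), so t² = 32×8 = 256.
t* = √256 = 16 min.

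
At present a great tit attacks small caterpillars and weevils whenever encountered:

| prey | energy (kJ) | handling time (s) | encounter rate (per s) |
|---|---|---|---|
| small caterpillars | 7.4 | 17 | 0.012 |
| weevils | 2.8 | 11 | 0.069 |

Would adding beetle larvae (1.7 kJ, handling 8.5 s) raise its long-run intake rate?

On small caterpillars and weevils alone, R = ΣλE/(1+Σλh) = 0.282/1.963 = 0.1437 kJ/s.
beetle larvae: E/h = 1.7/8.5 = 0.2 kJ/s.
0.2 > 0.1437, so adding beetle larvae raises the average — include it.

Yes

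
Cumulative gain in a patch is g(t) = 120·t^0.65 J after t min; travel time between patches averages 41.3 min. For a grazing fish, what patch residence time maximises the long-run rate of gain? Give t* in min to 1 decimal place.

Optimal t* satisfies g'(t*) = g(t*)/(T + t*).
g'(t) = 0.65·120·t^-0.35. Setting 0.65·120·t^-0.35 = 120·t^0.65/(41.3+t) gives 0.65(41.3+t) = t, so 0.35·t = 0.65×41.3.
t* = 0.65×41.3/0.35 = 76.7 min.

76.7 min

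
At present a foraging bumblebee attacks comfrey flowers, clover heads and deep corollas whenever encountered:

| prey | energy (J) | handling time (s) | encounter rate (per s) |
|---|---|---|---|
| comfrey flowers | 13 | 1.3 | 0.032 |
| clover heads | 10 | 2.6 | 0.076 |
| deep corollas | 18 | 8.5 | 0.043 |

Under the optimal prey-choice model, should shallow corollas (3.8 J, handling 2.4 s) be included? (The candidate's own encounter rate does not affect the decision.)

On comfrey flowers, clover heads and deep corollas alone, R = ΣλE/(1+Σλh) = 1.95/1.605 = 1.215 J/s.
shallow corollas: E/h = 3.8/2.4 = 1.583 J/s.
Since 1.583 > R, including shallow corollas increases the long-run rate.

Yes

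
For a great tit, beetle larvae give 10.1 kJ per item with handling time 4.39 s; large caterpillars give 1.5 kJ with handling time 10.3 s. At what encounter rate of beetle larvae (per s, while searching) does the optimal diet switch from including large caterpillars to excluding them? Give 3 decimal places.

0.015 per s

Drop large caterpillars once their profitability E₂/h₂ falls below the rate achievable on beetle larvae alone: E₂/h₂ = λE₁/(1 + λh₁).
Solve for λ: λE₁h₂ = E₂(1 + λh₁) → λ(E₁h₂ − E₂h₁) = E₂ → λ = E₂/(E₁h₂ − E₂h₁).
λ = 1.5/(10.1×10.3 − 1.5×4.39) = 1.5/97.45 = 0.01539 per s.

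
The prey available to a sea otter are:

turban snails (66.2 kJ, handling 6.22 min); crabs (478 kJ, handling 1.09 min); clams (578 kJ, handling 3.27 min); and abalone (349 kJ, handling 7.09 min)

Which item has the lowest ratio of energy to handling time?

turban snails

In descending order of E/h:
crabs: 478/1.09 = 439 kJ/min
clams: 578/3.27 = 177 kJ/min
abalone: 349/7.09 = 49.2 kJ/min
turban snails: 66.2/6.22 = 10.6 kJ/min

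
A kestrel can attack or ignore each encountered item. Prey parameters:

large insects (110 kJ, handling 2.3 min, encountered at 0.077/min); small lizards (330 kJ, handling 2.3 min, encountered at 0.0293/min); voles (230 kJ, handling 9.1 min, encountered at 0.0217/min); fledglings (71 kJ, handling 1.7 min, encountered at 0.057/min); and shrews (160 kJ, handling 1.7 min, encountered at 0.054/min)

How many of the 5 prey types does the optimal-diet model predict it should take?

E/h in descending order: small lizards 143, shrews 94.1, large insects 47.8, fledglings 41.8, voles 25.3 kJ/min. The optimal diet is the largest prefix of this list for which every included type satisfies E_i/h_i > R on the types above it.
Rate on top 1: 9.059. shrews: 94.1 > 9.059 → include.
Rate on top 2: 15.79. large insects: 47.8 > 15.79 → include.
Rate on top 3: 20.04. fledglings: 41.8 > 20.04 → include.
Rate on top 4: 21.51. voles: 25.3 > 21.51 → include.
Optimal diet: small lizards, shrews, large insects, fledglings, voles — 5 of 5 types.

5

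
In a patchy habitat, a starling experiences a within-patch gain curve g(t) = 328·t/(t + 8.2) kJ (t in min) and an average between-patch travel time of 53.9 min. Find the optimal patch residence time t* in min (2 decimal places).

By the marginal value theorem, leave when the instantaneous gain rate g'(t) equals the habitat-wide average g(t)/(T + t).
g'(t) = 328·8.2/(t + 8.2)². Setting 328·8.2/(t+8.2)² = 328t/[(t+8.2)(53.9+t)] gives 8.2(53.9+t) = t(t+8.2), so t² = 8.2×53.9 = 442.
t* = √442 = 21.02 min.

21.02 min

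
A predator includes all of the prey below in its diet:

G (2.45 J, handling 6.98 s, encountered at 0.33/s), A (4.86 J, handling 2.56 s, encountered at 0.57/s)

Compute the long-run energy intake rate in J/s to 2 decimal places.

R = (0.33×2.45 + 0.57×4.86) / (1 + 0.33×6.98 + 0.57×2.56) = 3.579/4.763 = 0.7514 J/s.

0.75 J/s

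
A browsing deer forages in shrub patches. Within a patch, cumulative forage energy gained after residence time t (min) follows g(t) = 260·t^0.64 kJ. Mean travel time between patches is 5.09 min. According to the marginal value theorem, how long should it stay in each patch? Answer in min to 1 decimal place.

9.0 min

Maximise g(t)/(T+t): set derivative to zero → g'(t)(T+t) = g(t).
g'(t) = 0.64·260·t^-0.36. Setting 0.64·260·t^-0.36 = 260·t^0.64/(5.09+t) gives 0.64(5.09+t) = t, so 0.36·t = 0.64×5.09.
t* = 0.64×5.09/0.36 = 9.049 min.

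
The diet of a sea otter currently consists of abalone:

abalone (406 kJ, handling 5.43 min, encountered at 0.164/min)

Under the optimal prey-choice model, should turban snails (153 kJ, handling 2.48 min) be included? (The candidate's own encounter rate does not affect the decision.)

Yes

Intake rate on the current diet: R = (0.164×406) / (1 + 0.164×5.43) = 66.58/1.891 = 35.22 kJ/min.
turban snails: E/h = 153/2.48 = 61.69 kJ/min.
Since 61.69 > R, including turban snails increases the long-run rate.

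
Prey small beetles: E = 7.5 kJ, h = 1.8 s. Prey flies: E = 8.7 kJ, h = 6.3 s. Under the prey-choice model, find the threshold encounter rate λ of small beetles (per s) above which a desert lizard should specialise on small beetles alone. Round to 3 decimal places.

Drop flies once their profitability E₂/h₂ falls below the rate achievable on small beetles alone: E₂/h₂ = λE₁/(1 + λh₁).
Solve for λ: λE₁h₂ = E₂(1 + λh₁) → λ(E₁h₂ − E₂h₁) = E₂ → λ = E₂/(E₁h₂ − E₂h₁).
λ = 8.7/(7.5×6.3 − 8.7×1.8) = 8.7/31.59 = 0.2754 per s.

0.275 per s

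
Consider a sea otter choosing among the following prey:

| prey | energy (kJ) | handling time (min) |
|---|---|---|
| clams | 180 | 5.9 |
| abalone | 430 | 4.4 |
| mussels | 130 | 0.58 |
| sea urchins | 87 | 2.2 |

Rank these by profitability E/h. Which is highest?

mussels

In descending order of E/h:
mussels: 130/0.58 = 224 kJ/min
abalone: 430/4.4 = 97.7 kJ/min
sea urchins: 87/2.2 = 39.5 kJ/min
clams: 180/5.9 = 30.5 kJ/min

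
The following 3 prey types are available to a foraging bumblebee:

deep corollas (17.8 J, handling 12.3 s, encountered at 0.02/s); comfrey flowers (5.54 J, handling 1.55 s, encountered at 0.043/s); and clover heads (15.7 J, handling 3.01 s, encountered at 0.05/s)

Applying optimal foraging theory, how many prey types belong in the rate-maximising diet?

3

Profitabilities (E/h, J/s): clover heads 5.22, comfrey flowers 3.57, deep corollas 1.45. Add prey in this order while the next type's profitability exceeds the intake rate on those already taken.
Rate on top 1: 0.6823. comfrey flowers: 3.57 > 0.6823 → include.
Rate on top 2: 0.8407. deep corollas: 1.45 > 0.8407 → include.
Optimal diet: clover heads, comfrey flowers, deep corollas — 3 of 3 types.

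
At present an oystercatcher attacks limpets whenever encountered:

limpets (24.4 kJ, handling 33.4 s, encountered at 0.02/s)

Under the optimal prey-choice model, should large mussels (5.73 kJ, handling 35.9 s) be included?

No

Current rate: (0.02×24.4)/(1 + 0.02×33.4) = 0.2926 kJ/s.
large mussels: E/h = 5.73/35.9 = 0.1596 kJ/s.
0.1596 < 0.2926, so adding large mussels would lower the average — exclude it.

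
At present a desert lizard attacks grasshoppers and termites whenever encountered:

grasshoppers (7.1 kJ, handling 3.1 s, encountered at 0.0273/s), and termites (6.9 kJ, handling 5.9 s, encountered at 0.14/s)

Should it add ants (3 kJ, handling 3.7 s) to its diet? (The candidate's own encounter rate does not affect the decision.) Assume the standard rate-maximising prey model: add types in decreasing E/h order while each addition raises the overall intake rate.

Current rate: (0.0273×7.1 + 0.14×6.9)/(1 + 0.0273×3.1 + 0.14×5.9) = 0.607 kJ/s.
Profitability of ants: 3/3.7 = 0.8108 kJ/s.
Since 0.8108 > R, including ants increases the long-run rate.

Yes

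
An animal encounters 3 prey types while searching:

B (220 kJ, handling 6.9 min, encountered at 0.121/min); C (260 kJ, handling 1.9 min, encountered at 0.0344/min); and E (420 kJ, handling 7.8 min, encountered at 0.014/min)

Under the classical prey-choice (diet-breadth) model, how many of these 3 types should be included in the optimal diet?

3

Rank by E/h (kJ/min): C 137, E 53.8, B 31.9. Include each in turn until the next type's E/h falls below the running intake rate.
Rate on top 1: 8.395. E: 53.8 > 8.395 → include.
Rate on top 2: 12.62. B: 31.9 > 12.62 → include.
Optimal diet: C, E, B — 3 of 3 types.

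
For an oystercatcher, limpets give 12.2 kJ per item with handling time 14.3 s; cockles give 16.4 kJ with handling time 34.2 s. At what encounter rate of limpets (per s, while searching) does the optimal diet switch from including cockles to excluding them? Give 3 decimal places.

Drop cockles once their profitability E₂/h₂ falls below the rate achievable on limpets alone: E₂/h₂ = λE₁/(1 + λh₁).
Solve for λ: λE₁h₂ = E₂(1 + λh₁) → λ(E₁h₂ − E₂h₁) = E₂ → λ = E₂/(E₁h₂ − E₂h₁).
λ = 16.4/(12.2×34.2 − 16.4×14.3) = 16.4/182.7 = 0.08975 per s.

0.090 per s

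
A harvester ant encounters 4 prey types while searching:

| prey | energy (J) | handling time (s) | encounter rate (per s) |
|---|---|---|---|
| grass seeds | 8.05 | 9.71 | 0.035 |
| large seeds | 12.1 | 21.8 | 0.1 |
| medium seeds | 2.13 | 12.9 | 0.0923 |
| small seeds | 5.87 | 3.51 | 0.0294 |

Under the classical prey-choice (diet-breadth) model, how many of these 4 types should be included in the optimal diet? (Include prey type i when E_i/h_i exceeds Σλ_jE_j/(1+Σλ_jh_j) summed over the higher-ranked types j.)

3

Profitabilities (E/h, J/s): small seeds 1.67, grass seeds 0.829, large seeds 0.555, medium seeds 0.165. Add prey in this order while the next type's profitability exceeds the intake rate on those already taken.
Rate on top 1: 0.1564. grass seeds: 0.829 > 0.1564 → include.
Rate on top 2: 0.3148. large seeds: 0.555 > 0.3148 → include.
Rate on top 3: 0.4594. medium seeds: 0.165 < 0.4594 → exclude; stop.
Optimal diet: small seeds, grass seeds, large seeds — 3 of 4 types.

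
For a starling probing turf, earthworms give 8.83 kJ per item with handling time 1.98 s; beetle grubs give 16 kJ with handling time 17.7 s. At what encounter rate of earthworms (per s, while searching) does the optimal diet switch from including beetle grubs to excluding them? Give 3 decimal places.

0.128 per s

Drop beetle grubs once their profitability E₂/h₂ falls below the rate achievable on earthworms alone: E₂/h₂ = λE₁/(1 + λh₁).
Solve for λ: λE₁h₂ = E₂(1 + λh₁) → λ(E₁h₂ − E₂h₁) = E₂ → λ = E₂/(E₁h₂ − E₂h₁).
λ = 16/(8.83×17.7 − 16×1.98) = 16/124.6 = 0.1284 per s.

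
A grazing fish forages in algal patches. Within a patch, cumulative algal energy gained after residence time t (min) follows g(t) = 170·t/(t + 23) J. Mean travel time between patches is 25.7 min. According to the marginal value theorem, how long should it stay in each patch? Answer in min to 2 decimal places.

By the marginal value theorem, leave when the instantaneous gain rate g'(t) equals the habitat-wide average g(t)/(T + t).
g'(t) = 170·23/(t + 23)². Setting 170·23/(t+23)² = 170t/[(t+23)(25.7+t)] gives 23(25.7+t) = t(t+23), so t² = 23×25.7 = 591.1.
t* = √591.1 = 24.31 min.

24.31 min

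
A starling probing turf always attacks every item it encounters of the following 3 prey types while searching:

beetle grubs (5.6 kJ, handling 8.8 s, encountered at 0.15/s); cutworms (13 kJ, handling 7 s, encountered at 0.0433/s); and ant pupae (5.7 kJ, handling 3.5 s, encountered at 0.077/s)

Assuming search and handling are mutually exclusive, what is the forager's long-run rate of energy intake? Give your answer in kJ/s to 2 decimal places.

R = Σλ_iE_i / (1 + Σλ_ih_i)
Numerator: 0.15×5.6 + 0.0433×13 + 0.077×5.7 = 1.842
Denominator: 1 + 0.15×8.8 + 0.0433×7 + 0.077×3.5 = 2.893
R = 1.842/2.893 = 0.6367 kJ/s

0.64 kJ/s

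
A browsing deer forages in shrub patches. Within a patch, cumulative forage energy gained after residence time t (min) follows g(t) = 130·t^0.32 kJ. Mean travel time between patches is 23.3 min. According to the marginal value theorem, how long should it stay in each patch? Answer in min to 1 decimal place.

11.0 min

Maximise g(t)/(T+t): set derivative to zero → g'(t)(T+t) = g(t).
g'(t) = 0.32·130·t^-0.68. Setting 0.32·130·t^-0.68 = 130·t^0.32/(23.3+t) gives 0.32(23.3+t) = t, so 0.68·t = 0.32×23.3.
t* = 0.32×23.3/0.68 = 10.96 min.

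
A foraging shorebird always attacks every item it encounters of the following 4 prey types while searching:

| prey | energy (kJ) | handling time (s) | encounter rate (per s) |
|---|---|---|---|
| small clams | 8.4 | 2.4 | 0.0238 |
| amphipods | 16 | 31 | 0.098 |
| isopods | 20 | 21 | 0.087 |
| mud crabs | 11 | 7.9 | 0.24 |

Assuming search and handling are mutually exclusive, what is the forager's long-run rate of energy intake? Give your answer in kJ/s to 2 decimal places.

0.79 kJ/s

Energy encountered per unit search time: 0.0238×8.4 + 0.098×16 + 0.087×20 + 0.24×11 = 6.148 kJ/s.
Handling time per unit search time: 0.0238×2.4 + 0.098×31 + 0.087×21 + 0.24×7.9 = 6.818.
Rate = 6.148/(1 + 6.818) = 0.7864 kJ/s.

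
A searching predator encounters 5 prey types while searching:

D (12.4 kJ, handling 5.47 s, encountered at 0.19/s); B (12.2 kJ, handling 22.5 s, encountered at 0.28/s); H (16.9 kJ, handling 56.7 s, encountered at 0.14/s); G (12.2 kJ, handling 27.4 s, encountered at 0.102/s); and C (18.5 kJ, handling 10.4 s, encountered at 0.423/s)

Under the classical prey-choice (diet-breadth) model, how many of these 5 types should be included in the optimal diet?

2

E/h in descending order: D 2.27, C 1.78, B 0.542, G 0.445, H 0.298 kJ/s. The optimal diet is the largest prefix of this list for which every included type satisfies E_i/h_i > R on the types above it.
Rate on top 1: 1.155. C: 1.78 > 1.155 → include.
Rate on top 2: 1.581. B: 0.542 < 1.581 → exclude; stop.
Optimal diet: D, C — 2 of 5 types.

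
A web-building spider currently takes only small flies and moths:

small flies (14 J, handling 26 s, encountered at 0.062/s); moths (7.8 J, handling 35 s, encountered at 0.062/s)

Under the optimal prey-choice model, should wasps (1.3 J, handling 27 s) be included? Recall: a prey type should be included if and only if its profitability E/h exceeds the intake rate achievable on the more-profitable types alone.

No

Intake rate on the current diet: R = (0.062×14 + 0.062×7.8) / (1 + 0.062×26 + 0.062×35) = 1.352/4.782 = 0.2826 J/s.
wasps: E/h = 1.3/27 = 0.04815 J/s.
0.04815 < 0.2826, so adding wasps would lower the average — exclude it.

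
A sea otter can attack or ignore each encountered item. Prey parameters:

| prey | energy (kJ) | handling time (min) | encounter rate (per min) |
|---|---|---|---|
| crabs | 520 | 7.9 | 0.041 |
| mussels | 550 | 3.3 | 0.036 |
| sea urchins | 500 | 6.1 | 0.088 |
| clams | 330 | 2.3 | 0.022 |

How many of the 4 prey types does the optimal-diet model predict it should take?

4

Rank by E/h (kJ/min): mussels 167, clams 143, sea urchins 82, crabs 65.8. Include each in turn until the next type's E/h falls below the running intake rate.
Rate on top 1: 17.7. clams: 143 > 17.7 → include.
Rate on top 2: 23.14. sea urchins: 82 > 23.14 → include.
Rate on top 3: 41.65. crabs: 65.8 > 41.65 → include.
Optimal diet: mussels, clams, sea urchins, crabs — 4 of 4 types.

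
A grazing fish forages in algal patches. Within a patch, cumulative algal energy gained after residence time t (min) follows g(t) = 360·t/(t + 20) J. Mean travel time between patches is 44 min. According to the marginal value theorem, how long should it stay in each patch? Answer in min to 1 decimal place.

Maximise g(t)/(T+t): set derivative to zero → g'(t)(T+t) = g(t).
g'(t) = 360·20/(t + 20)². Setting 360·20/(t+20)² = 360t/[(t+20)(44+t)] gives 20(44+t) = t(t+20), so t² = 20×44 = 880.
t* = √880 = 29.66 min.

29.7 min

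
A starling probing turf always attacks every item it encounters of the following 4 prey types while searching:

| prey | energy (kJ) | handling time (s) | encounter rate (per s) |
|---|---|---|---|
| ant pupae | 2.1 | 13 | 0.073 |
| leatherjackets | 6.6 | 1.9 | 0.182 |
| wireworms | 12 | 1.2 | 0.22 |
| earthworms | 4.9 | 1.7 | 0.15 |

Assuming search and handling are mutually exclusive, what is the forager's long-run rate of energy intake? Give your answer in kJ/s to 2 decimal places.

1.68 kJ/s

R = (0.073×2.1 + 0.182×6.6 + 0.22×12 + 0.15×4.9) / (1 + 0.073×13 + 0.182×1.9 + 0.22×1.2 + 0.15×1.7) = 4.729/2.814 = 1.681 kJ/s.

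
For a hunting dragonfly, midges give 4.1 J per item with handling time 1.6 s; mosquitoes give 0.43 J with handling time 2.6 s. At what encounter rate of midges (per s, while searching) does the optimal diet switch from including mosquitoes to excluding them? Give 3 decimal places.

The zero-one rule: include mosquitoes iff E₂/h₂ > λE₁/(1+λh₁). Equality gives the switch point.
λE₁h₂ = E₂ + λE₂h₁ ⇒ λ = E₂/(E₁h₂ − E₂h₁) = 0.43/(10.66 − 0.688) = 0.04312 per s.

0.043 per s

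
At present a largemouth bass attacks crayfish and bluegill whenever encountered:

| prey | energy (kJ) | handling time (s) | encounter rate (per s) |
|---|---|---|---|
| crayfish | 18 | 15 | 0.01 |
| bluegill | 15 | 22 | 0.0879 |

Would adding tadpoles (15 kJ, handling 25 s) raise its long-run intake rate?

On crayfish and bluegill alone, R = ΣλE/(1+Σλh) = 1.498/3.084 = 0.4859 kJ/s.
Profitability of tadpoles: 15/25 = 0.6 kJ/s.
0.6 > 0.4859, so adding tadpoles raises the average — include it.

Yes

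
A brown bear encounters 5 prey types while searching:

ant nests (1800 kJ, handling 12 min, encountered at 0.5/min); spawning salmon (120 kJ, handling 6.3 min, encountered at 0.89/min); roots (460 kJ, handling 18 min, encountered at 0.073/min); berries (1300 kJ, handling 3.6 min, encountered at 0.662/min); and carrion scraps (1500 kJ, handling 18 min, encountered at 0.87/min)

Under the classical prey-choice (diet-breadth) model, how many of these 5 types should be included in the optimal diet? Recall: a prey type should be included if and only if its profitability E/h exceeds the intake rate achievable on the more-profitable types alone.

1

Profitabilities (E/h, kJ/min): berries 361, ant nests 150, carrion scraps 83.3, roots 25.6, spawning salmon 19. Add prey in this order while the next type's profitability exceeds the intake rate on those already taken.
Rate on top 1: 254.4. ant nests: 150 < 254.4 → exclude; stop.
Optimal diet: berries — 1 of 5 types.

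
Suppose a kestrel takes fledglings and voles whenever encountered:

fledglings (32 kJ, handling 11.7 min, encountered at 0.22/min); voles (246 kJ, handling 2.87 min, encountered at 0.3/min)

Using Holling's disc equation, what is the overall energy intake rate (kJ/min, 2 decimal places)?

R = (0.22×32 + 0.3×246) / (1 + 0.22×11.7 + 0.3×2.87) = 80.84/4.435 = 18.23 kJ/min.

18.23 kJ/min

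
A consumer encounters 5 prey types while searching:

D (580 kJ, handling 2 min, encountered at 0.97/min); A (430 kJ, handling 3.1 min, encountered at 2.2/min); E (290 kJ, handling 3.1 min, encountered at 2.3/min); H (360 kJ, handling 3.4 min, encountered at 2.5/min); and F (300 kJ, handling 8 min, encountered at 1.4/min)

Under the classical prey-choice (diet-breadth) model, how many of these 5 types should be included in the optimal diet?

Rank by E/h (kJ/min): D 290, A 139, H 106, E 93.5, F 37.5. Include each in turn until the next type's E/h falls below the running intake rate.
Rate on top 1: 191.4. A: 139 < 191.4 → exclude; stop.
Optimal diet: D — 1 of 5 types.

1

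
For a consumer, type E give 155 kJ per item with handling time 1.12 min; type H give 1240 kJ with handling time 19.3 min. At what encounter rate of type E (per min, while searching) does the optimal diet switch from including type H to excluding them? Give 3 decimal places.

0.774 per min

The zero-one rule: include type H iff E₂/h₂ > λE₁/(1+λh₁). Equality gives the switch point.
λE₁h₂ = E₂ + λE₂h₁ ⇒ λ = E₂/(E₁h₂ − E₂h₁) = 1240/(2992 − 1389) = 0.7737 per min.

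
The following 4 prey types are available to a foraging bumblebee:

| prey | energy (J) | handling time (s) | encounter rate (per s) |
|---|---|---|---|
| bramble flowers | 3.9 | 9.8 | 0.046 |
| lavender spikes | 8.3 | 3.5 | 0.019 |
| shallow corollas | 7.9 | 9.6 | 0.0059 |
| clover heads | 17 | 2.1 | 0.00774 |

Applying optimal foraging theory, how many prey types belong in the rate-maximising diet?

Profitabilities (E/h, J/s): clover heads 8.1, lavender spikes 2.37, shallow corollas 0.823, bramble flowers 0.398. Add prey in this order while the next type's profitability exceeds the intake rate on those already taken.
Rate on top 1: 0.1295. lavender spikes: 2.37 > 0.1295 → include.
Rate on top 2: 0.2672. shallow corollas: 0.823 > 0.2672 → include.
Rate on top 3: 0.2948. bramble flowers: 0.398 > 0.2948 → include.
Optimal diet: clover heads, lavender spikes, shallow corollas, bramble flowers — 4 of 4 types.

4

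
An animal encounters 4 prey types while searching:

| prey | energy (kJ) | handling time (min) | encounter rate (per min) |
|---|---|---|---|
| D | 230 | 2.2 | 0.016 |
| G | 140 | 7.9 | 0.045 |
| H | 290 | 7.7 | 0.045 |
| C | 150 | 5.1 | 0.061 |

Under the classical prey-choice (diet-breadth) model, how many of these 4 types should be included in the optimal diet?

4

Profitabilities (E/h, kJ/min): D 105, H 37.7, C 29.4, G 17.7. Add prey in this order while the next type's profitability exceeds the intake rate on those already taken.
Rate on top 1: 3.555. H: 37.7 > 3.555 → include.
Rate on top 2: 12.11. C: 29.4 > 12.11 → include.
Rate on top 3: 15.29. G: 17.7 > 15.29 → include.
Optimal diet: D, H, C, G — 4 of 4 types.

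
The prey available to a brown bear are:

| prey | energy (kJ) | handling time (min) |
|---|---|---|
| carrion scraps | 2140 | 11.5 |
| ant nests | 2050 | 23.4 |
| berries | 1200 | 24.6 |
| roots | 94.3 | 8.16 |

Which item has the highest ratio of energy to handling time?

carrion scraps

Profitability E/h (kJ/min): carrion scraps = 2140/11.5 = 186, ant nests = 2050/23.4 = 87.6, berries = 1200/24.6 = 48.8, roots = 94.3/8.16 = 11.6.
Ranked: carrion scraps > ant nests > berries > roots.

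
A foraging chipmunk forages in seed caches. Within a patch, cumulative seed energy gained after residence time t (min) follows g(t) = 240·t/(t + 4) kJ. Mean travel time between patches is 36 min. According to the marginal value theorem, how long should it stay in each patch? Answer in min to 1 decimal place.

12.0 min

Optimal t* satisfies g'(t*) = g(t*)/(T + t*).
g'(t) = 240·4/(t + 4)². Setting 240·4/(t+4)² = 240t/[(t+4)(36+t)] gives 4(36+t) = t(t+4), so t² = 4×36 = 144.
t* = √144 = 12 min.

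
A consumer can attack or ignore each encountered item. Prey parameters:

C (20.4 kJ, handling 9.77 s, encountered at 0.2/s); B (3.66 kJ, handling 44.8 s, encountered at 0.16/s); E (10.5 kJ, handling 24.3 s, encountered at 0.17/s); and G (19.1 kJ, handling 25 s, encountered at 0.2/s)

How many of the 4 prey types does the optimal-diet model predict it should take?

1

E/h in descending order: C 2.09, G 0.764, E 0.432, B 0.0817 kJ/s. The optimal diet is the largest prefix of this list for which every included type satisfies E_i/h_i > R on the types above it.
Rate on top 1: 1.381. G: 0.764 < 1.381 → exclude; stop.
Optimal diet: C — 1 of 4 types.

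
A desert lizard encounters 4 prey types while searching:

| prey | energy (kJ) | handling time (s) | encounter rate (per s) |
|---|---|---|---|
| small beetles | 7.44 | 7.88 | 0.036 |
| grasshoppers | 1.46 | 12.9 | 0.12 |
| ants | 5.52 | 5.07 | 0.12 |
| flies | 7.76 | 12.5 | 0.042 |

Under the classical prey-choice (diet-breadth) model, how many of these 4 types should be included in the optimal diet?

Profitabilities (E/h, kJ/s): ants 1.09, small beetles 0.944, flies 0.621, grasshoppers 0.113. Add prey in this order while the next type's profitability exceeds the intake rate on those already taken.
Rate on top 1: 0.4118. small beetles: 0.944 > 0.4118 → include.
Rate on top 2: 0.4916. flies: 0.621 > 0.4916 → include.
Rate on top 3: 0.5197. grasshoppers: 0.113 < 0.5197 → exclude; stop.
Optimal diet: ants, small beetles, flies — 3 of 4 types.

3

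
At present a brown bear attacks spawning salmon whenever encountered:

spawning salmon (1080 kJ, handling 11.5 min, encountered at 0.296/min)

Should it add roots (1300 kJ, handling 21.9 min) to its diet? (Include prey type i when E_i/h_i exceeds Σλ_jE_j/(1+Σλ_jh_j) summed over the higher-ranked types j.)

Intake rate on the current diet: R = (0.296×1080) / (1 + 0.296×11.5) = 319.7/4.404 = 72.59 kJ/min.
roots: E/h = 1300/21.9 = 59.36 kJ/min.
59.36 < 72.59, so adding roots would lower the average — exclude it.

No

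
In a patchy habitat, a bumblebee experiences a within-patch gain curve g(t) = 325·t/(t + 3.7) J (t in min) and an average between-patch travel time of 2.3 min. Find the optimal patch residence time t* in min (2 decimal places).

By the marginal value theorem, leave when the instantaneous gain rate g'(t) equals the habitat-wide average g(t)/(T + t).
g'(t) = 325·3.7/(t + 3.7)². Setting 325·3.7/(t+3.7)² = 325t/[(t+3.7)(2.3+t)] gives 3.7(2.3+t) = t(t+3.7), so t² = 3.7×2.3 = 8.51.
t* = √8.51 = 2.917 min.

2.92 min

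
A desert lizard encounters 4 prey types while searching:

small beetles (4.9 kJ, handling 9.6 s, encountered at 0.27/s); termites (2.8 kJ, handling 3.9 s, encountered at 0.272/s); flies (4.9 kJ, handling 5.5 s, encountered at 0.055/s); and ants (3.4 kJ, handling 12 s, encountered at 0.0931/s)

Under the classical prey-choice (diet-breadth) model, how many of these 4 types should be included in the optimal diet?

3

E/h in descending order: flies 0.891, termites 0.718, small beetles 0.51, ants 0.283 kJ/s. The optimal diet is the largest prefix of this list for which every included type satisfies E_i/h_i > R on the types above it.
Rate on top 1: 0.2069. termites: 0.718 > 0.2069 → include.
Rate on top 2: 0.4363. small beetles: 0.51 > 0.4363 → include.
Rate on top 3: 0.4751. ants: 0.283 < 0.4751 → exclude; stop.
Optimal diet: flies, termites, small beetles — 3 of 4 types.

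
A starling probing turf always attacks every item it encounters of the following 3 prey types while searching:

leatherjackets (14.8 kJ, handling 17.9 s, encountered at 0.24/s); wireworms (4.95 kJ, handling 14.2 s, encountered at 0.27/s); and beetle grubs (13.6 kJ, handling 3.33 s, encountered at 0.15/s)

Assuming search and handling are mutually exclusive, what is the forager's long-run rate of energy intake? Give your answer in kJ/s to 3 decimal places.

Energy encountered per unit search time: 0.24×14.8 + 0.27×4.95 + 0.15×13.6 = 6.929 kJ/s.
Handling time per unit search time: 0.24×17.9 + 0.27×14.2 + 0.15×3.33 = 8.63.
Rate = 6.929/(1 + 8.63) = 0.7195 kJ/s.

0.720 kJ/s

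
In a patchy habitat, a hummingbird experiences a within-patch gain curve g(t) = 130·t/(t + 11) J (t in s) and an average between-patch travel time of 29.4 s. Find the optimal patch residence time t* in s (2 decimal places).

By the marginal value theorem, leave when the instantaneous gain rate g'(t) equals the habitat-wide average g(t)/(T + t).
g'(t) = 130·11/(t + 11)². Setting 130·11/(t+11)² = 130t/[(t+11)(29.4+t)] gives 11(29.4+t) = t(t+11), so t² = 11×29.4 = 323.4.
t* = √323.4 = 17.98 s.

17.98 s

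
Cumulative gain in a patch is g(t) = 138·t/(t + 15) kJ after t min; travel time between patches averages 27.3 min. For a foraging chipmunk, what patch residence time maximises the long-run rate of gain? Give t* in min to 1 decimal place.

Maximise g(t)/(T+t): set derivative to zero → g'(t)(T+t) = g(t).
g'(t) = 138·15/(t + 15)². Setting 138·15/(t+15)² = 138t/[(t+15)(27.3+t)] gives 15(27.3+t) = t(t+15), so t² = 15×27.3 = 409.5.
t* = √409.5 = 20.24 min.

20.2 min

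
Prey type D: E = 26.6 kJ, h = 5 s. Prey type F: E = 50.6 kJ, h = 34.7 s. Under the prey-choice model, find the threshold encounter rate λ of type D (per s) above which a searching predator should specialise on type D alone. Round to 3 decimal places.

At the threshold, the rate on type D alone equals the profitability of type F: λ·26.6/(1 + λ·5) = 50.6/34.7 = 1.458.
Rearranging, λ(26.6 − 1.458×5) = 1.458, so λ = 1.458/19.31 = 0.07552 per s.

0.076 per s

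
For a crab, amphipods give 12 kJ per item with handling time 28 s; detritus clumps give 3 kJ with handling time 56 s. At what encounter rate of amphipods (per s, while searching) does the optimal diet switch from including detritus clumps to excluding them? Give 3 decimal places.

0.005 per s

At the threshold, the rate on amphipods alone equals the profitability of detritus clumps: λ·12/(1 + λ·28) = 3/56 = 0.05357.
Rearranging, λ(12 − 0.05357×28) = 0.05357, so λ = 0.05357/10.5 = 0.005102 per s.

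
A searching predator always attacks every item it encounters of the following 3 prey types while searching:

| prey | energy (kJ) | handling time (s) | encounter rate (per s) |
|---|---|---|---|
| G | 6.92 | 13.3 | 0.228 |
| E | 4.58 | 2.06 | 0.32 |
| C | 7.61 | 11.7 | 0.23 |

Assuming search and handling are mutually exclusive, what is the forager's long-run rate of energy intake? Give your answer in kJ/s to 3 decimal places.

Energy encountered per unit search time: 0.228×6.92 + 0.32×4.58 + 0.23×7.61 = 4.794 kJ/s.
Handling time per unit search time: 0.228×13.3 + 0.32×2.06 + 0.23×11.7 = 6.383.
Rate = 4.794/(1 + 6.383) = 0.6493 kJ/s.

0.649 kJ/s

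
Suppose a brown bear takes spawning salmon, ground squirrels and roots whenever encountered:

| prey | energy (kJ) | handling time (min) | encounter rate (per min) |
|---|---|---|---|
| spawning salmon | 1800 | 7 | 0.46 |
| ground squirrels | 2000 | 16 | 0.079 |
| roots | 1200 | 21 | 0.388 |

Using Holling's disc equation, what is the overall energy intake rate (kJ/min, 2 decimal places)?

R = Σλ_iE_i / (1 + Σλ_ih_i)
Numerator: 0.46×1800 + 0.079×2000 + 0.388×1200 = 1452
Denominator: 1 + 0.46×7 + 0.079×16 + 0.388×21 = 13.63
R = 1452/13.63 = 106.5 kJ/min

106.48 kJ/min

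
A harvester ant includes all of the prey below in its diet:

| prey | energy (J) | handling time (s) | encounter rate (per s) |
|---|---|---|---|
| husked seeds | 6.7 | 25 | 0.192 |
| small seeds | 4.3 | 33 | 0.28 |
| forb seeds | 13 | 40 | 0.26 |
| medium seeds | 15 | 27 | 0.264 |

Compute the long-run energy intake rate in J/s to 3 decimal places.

Energy encountered per unit search time: 0.192×6.7 + 0.28×4.3 + 0.26×13 + 0.264×15 = 9.83 J/s.
Handling time per unit search time: 0.192×25 + 0.28×33 + 0.26×40 + 0.264×27 = 31.57.
Rate = 9.83/(1 + 31.57) = 0.3018 J/s.

0.302 J/s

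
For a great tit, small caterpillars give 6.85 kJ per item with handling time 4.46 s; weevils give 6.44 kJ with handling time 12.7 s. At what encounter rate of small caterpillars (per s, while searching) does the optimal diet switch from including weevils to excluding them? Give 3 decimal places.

0.111 per s

Drop weevils once their profitability E₂/h₂ falls below the rate achievable on small caterpillars alone: E₂/h₂ = λE₁/(1 + λh₁).
Solve for λ: λE₁h₂ = E₂(1 + λh₁) → λ(E₁h₂ − E₂h₁) = E₂ → λ = E₂/(E₁h₂ − E₂h₁).
λ = 6.44/(6.85×12.7 − 6.44×4.46) = 6.44/58.27 = 0.1105 per s.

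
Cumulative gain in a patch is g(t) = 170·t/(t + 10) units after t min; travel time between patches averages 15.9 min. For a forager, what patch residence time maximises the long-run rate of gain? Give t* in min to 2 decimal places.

By the marginal value theorem, leave when the instantaneous gain rate g'(t) equals the habitat-wide average g(t)/(T + t).
g'(t) = 170·10/(t + 10)². Setting 170·10/(t+10)² = 170t/[(t+10)(15.9+t)] gives 10(15.9+t) = t(t+10), so t² = 10×15.9 = 159.
t* = √159 = 12.61 min.

12.61 min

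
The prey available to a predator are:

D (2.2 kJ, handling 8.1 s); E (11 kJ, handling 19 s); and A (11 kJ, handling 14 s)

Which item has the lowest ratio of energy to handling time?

D

In descending order of E/h:
A: 11/14 = 0.786 kJ/s
E: 11/19 = 0.579 kJ/s
D: 2.2/8.1 = 0.272 kJ/s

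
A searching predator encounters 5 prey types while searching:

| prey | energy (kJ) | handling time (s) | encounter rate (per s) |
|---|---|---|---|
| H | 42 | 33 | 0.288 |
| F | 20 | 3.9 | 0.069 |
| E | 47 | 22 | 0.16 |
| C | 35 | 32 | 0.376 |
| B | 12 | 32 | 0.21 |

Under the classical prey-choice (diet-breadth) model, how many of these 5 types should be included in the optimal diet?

2

Rank by E/h (kJ/s): F 5.13, E 2.14, H 1.27, C 1.09, B 0.375. Include each in turn until the next type's E/h falls below the running intake rate.
Rate on top 1: 1.087. E: 2.14 > 1.087 → include.
Rate on top 2: 1.858. H: 1.27 < 1.858 → exclude; stop.
Optimal diet: F, E — 2 of 5 types.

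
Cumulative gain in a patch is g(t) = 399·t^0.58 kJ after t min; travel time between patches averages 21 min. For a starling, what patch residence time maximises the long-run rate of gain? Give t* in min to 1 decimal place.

29.0 min

Optimal t* satisfies g'(t*) = g(t*)/(T + t*).
g'(t) = 0.58·399·t^-0.42. Setting 0.58·399·t^-0.42 = 399·t^0.58/(21+t) gives 0.58(21+t) = t, so 0.42·t = 0.58×21.
t* = 0.58×21/0.42 = 29 min.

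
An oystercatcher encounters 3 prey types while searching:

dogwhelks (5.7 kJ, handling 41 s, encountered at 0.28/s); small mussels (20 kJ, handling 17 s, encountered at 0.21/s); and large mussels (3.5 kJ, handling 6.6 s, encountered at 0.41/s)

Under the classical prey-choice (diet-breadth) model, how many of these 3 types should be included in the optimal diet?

1

Rank by E/h (kJ/s): small mussels 1.18, large mussels 0.53, dogwhelks 0.139. Include each in turn until the next type's E/h falls below the running intake rate.
Rate on top 1: 0.919. large mussels: 0.53 < 0.919 → exclude; stop.
Optimal diet: small mussels — 1 of 3 types.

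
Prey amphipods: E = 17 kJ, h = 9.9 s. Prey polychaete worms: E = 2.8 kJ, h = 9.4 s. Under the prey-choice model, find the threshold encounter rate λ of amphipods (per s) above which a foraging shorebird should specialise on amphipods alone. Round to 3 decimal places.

0.021 per s

Drop polychaete worms once their profitability E₂/h₂ falls below the rate achievable on amphipods alone: E₂/h₂ = λE₁/(1 + λh₁).
Solve for λ: λE₁h₂ = E₂(1 + λh₁) → λ(E₁h₂ − E₂h₁) = E₂ → λ = E₂/(E₁h₂ − E₂h₁).
λ = 2.8/(17×9.4 − 2.8×9.9) = 2.8/132.1 = 0.0212 per s.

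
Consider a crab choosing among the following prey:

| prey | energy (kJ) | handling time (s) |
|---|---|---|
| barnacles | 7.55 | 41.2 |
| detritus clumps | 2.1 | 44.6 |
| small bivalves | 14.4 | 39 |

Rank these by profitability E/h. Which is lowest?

detritus clumps

In descending order of E/h:
small bivalves: 14.4/39 = 0.369 kJ/s
barnacles: 7.55/41.2 = 0.183 kJ/s
detritus clumps: 2.1/44.6 = 0.0471 kJ/s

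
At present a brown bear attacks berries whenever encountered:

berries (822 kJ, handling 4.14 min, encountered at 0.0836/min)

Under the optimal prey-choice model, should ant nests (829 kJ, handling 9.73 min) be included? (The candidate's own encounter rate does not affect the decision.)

Current rate: (0.0836×822)/(1 + 0.0836×4.14) = 51.05 kJ/min.
Profitability of ant nests: 829/9.73 = 85.2 kJ/min.
Since 85.2 > R, including ant nests increases the long-run rate.

Yes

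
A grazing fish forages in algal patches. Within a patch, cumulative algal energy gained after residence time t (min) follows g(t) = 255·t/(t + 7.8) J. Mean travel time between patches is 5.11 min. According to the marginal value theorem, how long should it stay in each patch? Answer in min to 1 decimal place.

6.3 min

Optimal t* satisfies g'(t*) = g(t*)/(T + t*).
g'(t) = 255·7.8/(t + 7.8)². Setting 255·7.8/(t+7.8)² = 255t/[(t+7.8)(5.11+t)] gives 7.8(5.11+t) = t(t+7.8), so t² = 7.8×5.11 = 39.86.
t* = √39.86 = 6.313 min.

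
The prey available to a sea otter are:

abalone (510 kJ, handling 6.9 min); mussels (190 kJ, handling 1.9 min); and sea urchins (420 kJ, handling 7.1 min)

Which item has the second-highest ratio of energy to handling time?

abalone

In descending order of E/h:
mussels: 190/1.9 = 100 kJ/min
abalone: 510/6.9 = 73.9 kJ/min
sea urchins: 420/7.1 = 59.2 kJ/min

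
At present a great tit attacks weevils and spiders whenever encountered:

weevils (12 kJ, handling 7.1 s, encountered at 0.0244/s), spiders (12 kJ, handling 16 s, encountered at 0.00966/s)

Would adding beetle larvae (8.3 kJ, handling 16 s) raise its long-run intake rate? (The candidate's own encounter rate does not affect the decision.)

Yes

Intake rate on the current diet: R = (0.0244×12 + 0.00966×12) / (1 + 0.0244×7.1 + 0.00966×16) = 0.4087/1.328 = 0.3078 kJ/s.
Profitability of beetle larvae: 8.3/16 = 0.5188 kJ/s.
Since 0.5188 > R, including beetle larvae increases the long-run rate.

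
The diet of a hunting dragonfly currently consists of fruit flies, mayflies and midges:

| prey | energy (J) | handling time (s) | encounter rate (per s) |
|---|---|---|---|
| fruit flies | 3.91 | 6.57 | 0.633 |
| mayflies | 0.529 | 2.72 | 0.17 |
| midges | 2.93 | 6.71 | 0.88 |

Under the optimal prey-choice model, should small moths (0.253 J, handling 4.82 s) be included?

No

Current rate: (0.633×3.91 + 0.17×0.529 + 0.88×2.93)/(1 + 0.633×6.57 + 0.17×2.72 + 0.88×6.71) = 0.4462 J/s.
small moths: E/h = 0.253/4.82 = 0.05249 J/s.
0.05249 < 0.4462, so adding small moths would lower the average — exclude it.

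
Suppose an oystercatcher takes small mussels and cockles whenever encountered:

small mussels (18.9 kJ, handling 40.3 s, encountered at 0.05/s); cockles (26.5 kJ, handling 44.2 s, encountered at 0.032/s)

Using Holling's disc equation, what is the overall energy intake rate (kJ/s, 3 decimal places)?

R = Σλ_iE_i / (1 + Σλ_ih_i)
Numerator: 0.05×18.9 + 0.032×26.5 = 1.793
Denominator: 1 + 0.05×40.3 + 0.032×44.2 = 4.429
R = 1.793/4.429 = 0.4048 kJ/s

0.405 kJ/s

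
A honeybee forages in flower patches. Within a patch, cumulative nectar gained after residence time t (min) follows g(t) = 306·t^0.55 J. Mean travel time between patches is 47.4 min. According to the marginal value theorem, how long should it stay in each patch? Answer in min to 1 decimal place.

57.9 min

By the marginal value theorem, leave when the instantaneous gain rate g'(t) equals the habitat-wide average g(t)/(T + t).
g'(t) = 0.55·306·t^-0.45. Setting 0.55·306·t^-0.45 = 306·t^0.55/(47.4+t) gives 0.55(47.4+t) = t, so 0.45·t = 0.55×47.4.
t* = 0.55×47.4/0.45 = 57.93 min.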